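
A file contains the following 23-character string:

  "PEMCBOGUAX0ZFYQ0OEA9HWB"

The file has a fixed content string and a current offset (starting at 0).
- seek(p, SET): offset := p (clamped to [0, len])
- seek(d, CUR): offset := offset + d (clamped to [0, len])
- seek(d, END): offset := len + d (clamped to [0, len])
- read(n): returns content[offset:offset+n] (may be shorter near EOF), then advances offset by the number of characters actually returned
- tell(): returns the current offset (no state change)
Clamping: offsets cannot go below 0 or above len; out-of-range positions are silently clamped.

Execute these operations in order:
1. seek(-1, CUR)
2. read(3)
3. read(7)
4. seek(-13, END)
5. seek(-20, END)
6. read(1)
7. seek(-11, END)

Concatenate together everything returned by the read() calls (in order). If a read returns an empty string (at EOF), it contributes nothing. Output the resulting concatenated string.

Answer: PEMCBOGUAXC

Derivation:
After 1 (seek(-1, CUR)): offset=0
After 2 (read(3)): returned 'PEM', offset=3
After 3 (read(7)): returned 'CBOGUAX', offset=10
After 4 (seek(-13, END)): offset=10
After 5 (seek(-20, END)): offset=3
After 6 (read(1)): returned 'C', offset=4
After 7 (seek(-11, END)): offset=12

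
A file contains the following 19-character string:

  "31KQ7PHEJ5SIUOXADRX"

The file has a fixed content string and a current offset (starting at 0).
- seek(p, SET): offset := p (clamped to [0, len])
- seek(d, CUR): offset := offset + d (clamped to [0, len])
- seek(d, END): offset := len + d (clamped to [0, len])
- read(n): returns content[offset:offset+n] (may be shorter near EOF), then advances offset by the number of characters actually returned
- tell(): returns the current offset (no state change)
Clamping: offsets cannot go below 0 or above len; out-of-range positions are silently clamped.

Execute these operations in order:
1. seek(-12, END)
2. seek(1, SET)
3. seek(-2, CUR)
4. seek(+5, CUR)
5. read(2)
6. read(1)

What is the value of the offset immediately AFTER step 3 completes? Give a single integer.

Answer: 0

Derivation:
After 1 (seek(-12, END)): offset=7
After 2 (seek(1, SET)): offset=1
After 3 (seek(-2, CUR)): offset=0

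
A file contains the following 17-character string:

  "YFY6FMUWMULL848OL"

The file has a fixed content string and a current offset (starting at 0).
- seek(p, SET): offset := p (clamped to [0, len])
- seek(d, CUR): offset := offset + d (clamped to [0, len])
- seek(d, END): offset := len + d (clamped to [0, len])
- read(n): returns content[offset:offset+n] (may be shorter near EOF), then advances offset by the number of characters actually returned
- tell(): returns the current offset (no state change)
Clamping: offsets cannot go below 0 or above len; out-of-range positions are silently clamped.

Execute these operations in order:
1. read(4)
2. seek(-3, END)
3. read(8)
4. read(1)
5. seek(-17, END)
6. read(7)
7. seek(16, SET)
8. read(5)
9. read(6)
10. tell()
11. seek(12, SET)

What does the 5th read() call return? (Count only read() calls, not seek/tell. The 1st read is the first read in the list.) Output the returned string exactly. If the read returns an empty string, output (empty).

After 1 (read(4)): returned 'YFY6', offset=4
After 2 (seek(-3, END)): offset=14
After 3 (read(8)): returned '8OL', offset=17
After 4 (read(1)): returned '', offset=17
After 5 (seek(-17, END)): offset=0
After 6 (read(7)): returned 'YFY6FMU', offset=7
After 7 (seek(16, SET)): offset=16
After 8 (read(5)): returned 'L', offset=17
After 9 (read(6)): returned '', offset=17
After 10 (tell()): offset=17
After 11 (seek(12, SET)): offset=12

Answer: L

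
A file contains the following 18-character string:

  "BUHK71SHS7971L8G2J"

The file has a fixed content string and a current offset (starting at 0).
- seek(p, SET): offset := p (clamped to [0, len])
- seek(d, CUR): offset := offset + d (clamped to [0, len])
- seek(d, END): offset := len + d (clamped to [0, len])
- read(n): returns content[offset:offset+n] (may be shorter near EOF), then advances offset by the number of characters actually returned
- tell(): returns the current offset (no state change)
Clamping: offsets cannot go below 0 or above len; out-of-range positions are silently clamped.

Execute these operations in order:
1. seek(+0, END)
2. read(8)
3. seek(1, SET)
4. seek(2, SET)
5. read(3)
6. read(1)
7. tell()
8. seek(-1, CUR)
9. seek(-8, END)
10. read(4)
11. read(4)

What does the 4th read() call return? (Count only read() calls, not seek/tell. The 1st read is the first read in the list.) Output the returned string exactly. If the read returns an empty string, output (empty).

After 1 (seek(+0, END)): offset=18
After 2 (read(8)): returned '', offset=18
After 3 (seek(1, SET)): offset=1
After 4 (seek(2, SET)): offset=2
After 5 (read(3)): returned 'HK7', offset=5
After 6 (read(1)): returned '1', offset=6
After 7 (tell()): offset=6
After 8 (seek(-1, CUR)): offset=5
After 9 (seek(-8, END)): offset=10
After 10 (read(4)): returned '971L', offset=14
After 11 (read(4)): returned '8G2J', offset=18

Answer: 971L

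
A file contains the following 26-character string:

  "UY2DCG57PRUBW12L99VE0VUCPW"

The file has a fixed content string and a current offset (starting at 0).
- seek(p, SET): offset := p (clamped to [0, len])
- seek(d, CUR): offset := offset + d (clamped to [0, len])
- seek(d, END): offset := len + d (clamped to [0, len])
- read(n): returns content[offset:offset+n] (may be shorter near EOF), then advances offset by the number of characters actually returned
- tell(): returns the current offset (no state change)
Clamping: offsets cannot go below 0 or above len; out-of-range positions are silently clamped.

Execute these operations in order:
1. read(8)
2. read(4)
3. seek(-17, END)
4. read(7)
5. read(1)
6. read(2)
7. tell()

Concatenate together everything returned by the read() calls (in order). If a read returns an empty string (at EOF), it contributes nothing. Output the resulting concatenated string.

Answer: UY2DCG57PRUBRUBW12L99V

Derivation:
After 1 (read(8)): returned 'UY2DCG57', offset=8
After 2 (read(4)): returned 'PRUB', offset=12
After 3 (seek(-17, END)): offset=9
After 4 (read(7)): returned 'RUBW12L', offset=16
After 5 (read(1)): returned '9', offset=17
After 6 (read(2)): returned '9V', offset=19
After 7 (tell()): offset=19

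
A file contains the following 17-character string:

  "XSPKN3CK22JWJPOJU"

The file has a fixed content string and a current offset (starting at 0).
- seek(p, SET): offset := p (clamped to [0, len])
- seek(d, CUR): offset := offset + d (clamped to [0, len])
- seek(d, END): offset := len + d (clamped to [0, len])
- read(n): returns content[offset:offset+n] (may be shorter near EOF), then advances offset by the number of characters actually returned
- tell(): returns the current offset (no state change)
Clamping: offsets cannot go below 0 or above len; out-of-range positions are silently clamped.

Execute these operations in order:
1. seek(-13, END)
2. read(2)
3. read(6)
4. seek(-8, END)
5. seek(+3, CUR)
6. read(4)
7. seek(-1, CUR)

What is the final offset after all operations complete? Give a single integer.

After 1 (seek(-13, END)): offset=4
After 2 (read(2)): returned 'N3', offset=6
After 3 (read(6)): returned 'CK22JW', offset=12
After 4 (seek(-8, END)): offset=9
After 5 (seek(+3, CUR)): offset=12
After 6 (read(4)): returned 'JPOJ', offset=16
After 7 (seek(-1, CUR)): offset=15

Answer: 15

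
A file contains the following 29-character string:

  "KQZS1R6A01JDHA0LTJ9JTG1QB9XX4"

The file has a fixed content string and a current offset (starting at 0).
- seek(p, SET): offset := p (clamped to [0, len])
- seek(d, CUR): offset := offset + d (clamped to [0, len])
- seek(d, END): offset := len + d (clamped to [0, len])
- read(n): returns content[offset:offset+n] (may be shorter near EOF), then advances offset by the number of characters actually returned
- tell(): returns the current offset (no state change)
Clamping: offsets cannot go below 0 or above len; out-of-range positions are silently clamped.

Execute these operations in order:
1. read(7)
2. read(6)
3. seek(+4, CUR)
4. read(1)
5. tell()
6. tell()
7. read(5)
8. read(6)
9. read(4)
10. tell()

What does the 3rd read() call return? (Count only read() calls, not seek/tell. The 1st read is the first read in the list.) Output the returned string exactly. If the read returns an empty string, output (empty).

Answer: J

Derivation:
After 1 (read(7)): returned 'KQZS1R6', offset=7
After 2 (read(6)): returned 'A01JDH', offset=13
After 3 (seek(+4, CUR)): offset=17
After 4 (read(1)): returned 'J', offset=18
After 5 (tell()): offset=18
After 6 (tell()): offset=18
After 7 (read(5)): returned '9JTG1', offset=23
After 8 (read(6)): returned 'QB9XX4', offset=29
After 9 (read(4)): returned '', offset=29
After 10 (tell()): offset=29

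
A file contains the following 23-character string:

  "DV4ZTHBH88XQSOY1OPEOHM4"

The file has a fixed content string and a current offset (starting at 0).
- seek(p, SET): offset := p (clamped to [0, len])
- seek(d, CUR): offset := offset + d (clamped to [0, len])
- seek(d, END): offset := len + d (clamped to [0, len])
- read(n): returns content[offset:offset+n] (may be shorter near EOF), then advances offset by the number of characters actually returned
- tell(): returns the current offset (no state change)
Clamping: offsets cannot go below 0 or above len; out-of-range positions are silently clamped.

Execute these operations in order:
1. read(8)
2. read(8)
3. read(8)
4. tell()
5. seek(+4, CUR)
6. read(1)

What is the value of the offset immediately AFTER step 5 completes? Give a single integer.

After 1 (read(8)): returned 'DV4ZTHBH', offset=8
After 2 (read(8)): returned '88XQSOY1', offset=16
After 3 (read(8)): returned 'OPEOHM4', offset=23
After 4 (tell()): offset=23
After 5 (seek(+4, CUR)): offset=23

Answer: 23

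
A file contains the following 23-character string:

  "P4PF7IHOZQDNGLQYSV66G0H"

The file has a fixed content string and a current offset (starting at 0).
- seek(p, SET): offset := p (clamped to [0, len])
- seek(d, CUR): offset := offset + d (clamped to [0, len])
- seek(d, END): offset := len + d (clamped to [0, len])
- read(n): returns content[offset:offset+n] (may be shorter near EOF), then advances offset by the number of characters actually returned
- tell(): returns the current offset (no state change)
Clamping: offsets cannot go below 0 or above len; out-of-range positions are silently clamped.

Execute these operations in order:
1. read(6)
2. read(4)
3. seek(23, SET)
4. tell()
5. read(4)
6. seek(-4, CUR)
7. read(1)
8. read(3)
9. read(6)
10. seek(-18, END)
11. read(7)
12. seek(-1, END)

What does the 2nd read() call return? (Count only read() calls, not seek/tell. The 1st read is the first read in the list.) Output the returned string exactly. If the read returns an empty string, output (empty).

Answer: HOZQ

Derivation:
After 1 (read(6)): returned 'P4PF7I', offset=6
After 2 (read(4)): returned 'HOZQ', offset=10
After 3 (seek(23, SET)): offset=23
After 4 (tell()): offset=23
After 5 (read(4)): returned '', offset=23
After 6 (seek(-4, CUR)): offset=19
After 7 (read(1)): returned '6', offset=20
After 8 (read(3)): returned 'G0H', offset=23
After 9 (read(6)): returned '', offset=23
After 10 (seek(-18, END)): offset=5
After 11 (read(7)): returned 'IHOZQDN', offset=12
After 12 (seek(-1, END)): offset=22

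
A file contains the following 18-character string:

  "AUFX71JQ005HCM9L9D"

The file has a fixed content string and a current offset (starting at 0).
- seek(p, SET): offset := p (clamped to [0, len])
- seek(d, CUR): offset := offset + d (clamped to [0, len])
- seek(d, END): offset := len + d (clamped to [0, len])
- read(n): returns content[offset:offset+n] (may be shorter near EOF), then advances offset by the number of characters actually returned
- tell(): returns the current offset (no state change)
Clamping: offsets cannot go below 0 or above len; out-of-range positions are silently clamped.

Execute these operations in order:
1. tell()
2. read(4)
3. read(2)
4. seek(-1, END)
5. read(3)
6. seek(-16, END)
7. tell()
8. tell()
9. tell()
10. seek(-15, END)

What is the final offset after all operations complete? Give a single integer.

Answer: 3

Derivation:
After 1 (tell()): offset=0
After 2 (read(4)): returned 'AUFX', offset=4
After 3 (read(2)): returned '71', offset=6
After 4 (seek(-1, END)): offset=17
After 5 (read(3)): returned 'D', offset=18
After 6 (seek(-16, END)): offset=2
After 7 (tell()): offset=2
After 8 (tell()): offset=2
After 9 (tell()): offset=2
After 10 (seek(-15, END)): offset=3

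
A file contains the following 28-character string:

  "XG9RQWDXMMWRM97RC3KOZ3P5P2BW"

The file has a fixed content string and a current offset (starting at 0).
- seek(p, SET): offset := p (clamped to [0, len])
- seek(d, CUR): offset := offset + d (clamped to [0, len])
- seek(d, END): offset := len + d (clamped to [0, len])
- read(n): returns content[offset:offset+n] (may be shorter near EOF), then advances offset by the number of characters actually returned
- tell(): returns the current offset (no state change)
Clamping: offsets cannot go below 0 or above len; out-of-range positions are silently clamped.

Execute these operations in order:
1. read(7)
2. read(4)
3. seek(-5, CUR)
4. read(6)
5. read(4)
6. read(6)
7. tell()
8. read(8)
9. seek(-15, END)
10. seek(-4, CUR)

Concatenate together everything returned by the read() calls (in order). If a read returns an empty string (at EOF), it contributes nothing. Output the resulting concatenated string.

After 1 (read(7)): returned 'XG9RQWD', offset=7
After 2 (read(4)): returned 'XMMW', offset=11
After 3 (seek(-5, CUR)): offset=6
After 4 (read(6)): returned 'DXMMWR', offset=12
After 5 (read(4)): returned 'M97R', offset=16
After 6 (read(6)): returned 'C3KOZ3', offset=22
After 7 (tell()): offset=22
After 8 (read(8)): returned 'P5P2BW', offset=28
After 9 (seek(-15, END)): offset=13
After 10 (seek(-4, CUR)): offset=9

Answer: XG9RQWDXMMWDXMMWRM97RC3KOZ3P5P2BW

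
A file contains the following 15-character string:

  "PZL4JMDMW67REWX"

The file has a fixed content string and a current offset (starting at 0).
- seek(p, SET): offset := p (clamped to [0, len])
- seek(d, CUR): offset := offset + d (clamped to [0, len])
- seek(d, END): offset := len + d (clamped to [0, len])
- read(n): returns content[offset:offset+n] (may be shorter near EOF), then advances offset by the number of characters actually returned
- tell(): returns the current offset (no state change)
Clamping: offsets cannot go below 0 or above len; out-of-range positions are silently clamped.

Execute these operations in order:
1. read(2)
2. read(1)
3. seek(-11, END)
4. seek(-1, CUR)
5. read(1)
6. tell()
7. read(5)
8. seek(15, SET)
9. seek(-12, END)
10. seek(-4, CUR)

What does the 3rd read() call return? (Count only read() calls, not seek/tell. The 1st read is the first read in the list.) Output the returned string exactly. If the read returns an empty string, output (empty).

Answer: 4

Derivation:
After 1 (read(2)): returned 'PZ', offset=2
After 2 (read(1)): returned 'L', offset=3
After 3 (seek(-11, END)): offset=4
After 4 (seek(-1, CUR)): offset=3
After 5 (read(1)): returned '4', offset=4
After 6 (tell()): offset=4
After 7 (read(5)): returned 'JMDMW', offset=9
After 8 (seek(15, SET)): offset=15
After 9 (seek(-12, END)): offset=3
After 10 (seek(-4, CUR)): offset=0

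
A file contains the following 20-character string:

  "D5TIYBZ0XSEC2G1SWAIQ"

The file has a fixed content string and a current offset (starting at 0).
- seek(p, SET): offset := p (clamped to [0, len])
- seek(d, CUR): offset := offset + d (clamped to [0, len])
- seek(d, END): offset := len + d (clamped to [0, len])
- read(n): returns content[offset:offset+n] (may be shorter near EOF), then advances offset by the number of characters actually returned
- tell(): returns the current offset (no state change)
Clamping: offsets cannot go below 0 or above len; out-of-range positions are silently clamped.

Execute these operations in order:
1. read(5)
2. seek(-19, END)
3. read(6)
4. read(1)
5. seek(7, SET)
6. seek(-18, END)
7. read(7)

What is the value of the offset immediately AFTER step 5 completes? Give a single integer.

After 1 (read(5)): returned 'D5TIY', offset=5
After 2 (seek(-19, END)): offset=1
After 3 (read(6)): returned '5TIYBZ', offset=7
After 4 (read(1)): returned '0', offset=8
After 5 (seek(7, SET)): offset=7

Answer: 7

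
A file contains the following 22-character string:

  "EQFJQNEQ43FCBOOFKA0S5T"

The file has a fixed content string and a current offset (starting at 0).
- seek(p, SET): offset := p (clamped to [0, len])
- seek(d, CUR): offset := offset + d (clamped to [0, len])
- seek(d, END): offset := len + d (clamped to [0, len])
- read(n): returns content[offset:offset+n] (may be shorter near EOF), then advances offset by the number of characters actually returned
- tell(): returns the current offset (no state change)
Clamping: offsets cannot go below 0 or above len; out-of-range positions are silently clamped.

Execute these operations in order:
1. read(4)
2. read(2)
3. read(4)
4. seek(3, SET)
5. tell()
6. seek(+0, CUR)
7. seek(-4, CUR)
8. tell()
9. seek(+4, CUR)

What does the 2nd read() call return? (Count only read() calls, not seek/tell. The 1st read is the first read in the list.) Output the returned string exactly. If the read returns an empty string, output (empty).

Answer: QN

Derivation:
After 1 (read(4)): returned 'EQFJ', offset=4
After 2 (read(2)): returned 'QN', offset=6
After 3 (read(4)): returned 'EQ43', offset=10
After 4 (seek(3, SET)): offset=3
After 5 (tell()): offset=3
After 6 (seek(+0, CUR)): offset=3
After 7 (seek(-4, CUR)): offset=0
After 8 (tell()): offset=0
After 9 (seek(+4, CUR)): offset=4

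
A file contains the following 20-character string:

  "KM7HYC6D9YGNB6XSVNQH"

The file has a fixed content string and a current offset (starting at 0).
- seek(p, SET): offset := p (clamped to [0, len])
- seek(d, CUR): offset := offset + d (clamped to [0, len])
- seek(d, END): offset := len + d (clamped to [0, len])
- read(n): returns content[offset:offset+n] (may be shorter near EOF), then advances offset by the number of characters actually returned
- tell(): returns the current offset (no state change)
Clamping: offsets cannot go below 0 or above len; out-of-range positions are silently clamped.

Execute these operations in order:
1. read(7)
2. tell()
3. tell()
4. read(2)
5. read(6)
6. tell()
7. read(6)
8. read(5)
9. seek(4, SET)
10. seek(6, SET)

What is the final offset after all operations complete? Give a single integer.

Answer: 6

Derivation:
After 1 (read(7)): returned 'KM7HYC6', offset=7
After 2 (tell()): offset=7
After 3 (tell()): offset=7
After 4 (read(2)): returned 'D9', offset=9
After 5 (read(6)): returned 'YGNB6X', offset=15
After 6 (tell()): offset=15
After 7 (read(6)): returned 'SVNQH', offset=20
After 8 (read(5)): returned '', offset=20
After 9 (seek(4, SET)): offset=4
After 10 (seek(6, SET)): offset=6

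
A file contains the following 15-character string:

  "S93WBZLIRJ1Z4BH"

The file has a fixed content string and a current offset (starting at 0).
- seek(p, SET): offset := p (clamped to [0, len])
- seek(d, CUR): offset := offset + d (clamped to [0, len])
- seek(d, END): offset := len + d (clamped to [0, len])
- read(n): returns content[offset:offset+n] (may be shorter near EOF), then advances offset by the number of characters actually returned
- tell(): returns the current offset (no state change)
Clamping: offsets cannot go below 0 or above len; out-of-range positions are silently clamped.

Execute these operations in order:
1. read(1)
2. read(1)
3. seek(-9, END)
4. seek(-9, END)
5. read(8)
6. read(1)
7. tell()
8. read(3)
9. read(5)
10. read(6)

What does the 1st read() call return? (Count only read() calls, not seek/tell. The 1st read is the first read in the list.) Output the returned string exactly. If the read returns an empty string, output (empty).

Answer: S

Derivation:
After 1 (read(1)): returned 'S', offset=1
After 2 (read(1)): returned '9', offset=2
After 3 (seek(-9, END)): offset=6
After 4 (seek(-9, END)): offset=6
After 5 (read(8)): returned 'LIRJ1Z4B', offset=14
After 6 (read(1)): returned 'H', offset=15
After 7 (tell()): offset=15
After 8 (read(3)): returned '', offset=15
After 9 (read(5)): returned '', offset=15
After 10 (read(6)): returned '', offset=15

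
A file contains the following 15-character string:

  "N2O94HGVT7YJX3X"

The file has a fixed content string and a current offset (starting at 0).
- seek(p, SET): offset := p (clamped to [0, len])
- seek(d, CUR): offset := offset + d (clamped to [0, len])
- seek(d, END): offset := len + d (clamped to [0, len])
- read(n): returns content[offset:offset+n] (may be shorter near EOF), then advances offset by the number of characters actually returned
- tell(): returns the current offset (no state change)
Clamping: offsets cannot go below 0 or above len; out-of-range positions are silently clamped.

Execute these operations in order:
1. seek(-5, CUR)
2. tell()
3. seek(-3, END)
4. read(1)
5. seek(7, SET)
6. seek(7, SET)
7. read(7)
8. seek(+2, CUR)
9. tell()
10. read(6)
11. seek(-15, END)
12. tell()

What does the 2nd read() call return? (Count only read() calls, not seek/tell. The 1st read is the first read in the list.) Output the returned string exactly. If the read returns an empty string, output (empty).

Answer: VT7YJX3

Derivation:
After 1 (seek(-5, CUR)): offset=0
After 2 (tell()): offset=0
After 3 (seek(-3, END)): offset=12
After 4 (read(1)): returned 'X', offset=13
After 5 (seek(7, SET)): offset=7
After 6 (seek(7, SET)): offset=7
After 7 (read(7)): returned 'VT7YJX3', offset=14
After 8 (seek(+2, CUR)): offset=15
After 9 (tell()): offset=15
After 10 (read(6)): returned '', offset=15
After 11 (seek(-15, END)): offset=0
After 12 (tell()): offset=0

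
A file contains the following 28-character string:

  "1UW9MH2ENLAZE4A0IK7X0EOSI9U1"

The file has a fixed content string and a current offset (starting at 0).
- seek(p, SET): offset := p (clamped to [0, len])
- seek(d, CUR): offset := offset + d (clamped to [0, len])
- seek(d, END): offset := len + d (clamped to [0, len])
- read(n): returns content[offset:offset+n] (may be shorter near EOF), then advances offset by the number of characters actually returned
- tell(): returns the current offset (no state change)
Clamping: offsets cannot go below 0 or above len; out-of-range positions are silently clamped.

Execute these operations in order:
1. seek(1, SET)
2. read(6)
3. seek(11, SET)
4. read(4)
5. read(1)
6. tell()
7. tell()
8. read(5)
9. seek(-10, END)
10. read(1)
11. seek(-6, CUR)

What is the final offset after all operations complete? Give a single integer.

Answer: 13

Derivation:
After 1 (seek(1, SET)): offset=1
After 2 (read(6)): returned 'UW9MH2', offset=7
After 3 (seek(11, SET)): offset=11
After 4 (read(4)): returned 'ZE4A', offset=15
After 5 (read(1)): returned '0', offset=16
After 6 (tell()): offset=16
After 7 (tell()): offset=16
After 8 (read(5)): returned 'IK7X0', offset=21
After 9 (seek(-10, END)): offset=18
After 10 (read(1)): returned '7', offset=19
After 11 (seek(-6, CUR)): offset=13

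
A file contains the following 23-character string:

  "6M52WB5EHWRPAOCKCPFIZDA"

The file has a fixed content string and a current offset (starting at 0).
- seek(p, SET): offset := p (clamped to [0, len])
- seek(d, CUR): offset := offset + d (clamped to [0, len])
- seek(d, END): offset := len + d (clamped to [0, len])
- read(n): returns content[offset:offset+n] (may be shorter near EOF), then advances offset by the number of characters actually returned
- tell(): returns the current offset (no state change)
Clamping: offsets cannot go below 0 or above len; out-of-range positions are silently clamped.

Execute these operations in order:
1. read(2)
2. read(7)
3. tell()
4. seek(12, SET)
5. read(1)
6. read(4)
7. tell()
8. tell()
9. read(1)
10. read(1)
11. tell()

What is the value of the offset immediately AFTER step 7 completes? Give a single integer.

After 1 (read(2)): returned '6M', offset=2
After 2 (read(7)): returned '52WB5EH', offset=9
After 3 (tell()): offset=9
After 4 (seek(12, SET)): offset=12
After 5 (read(1)): returned 'A', offset=13
After 6 (read(4)): returned 'OCKC', offset=17
After 7 (tell()): offset=17

Answer: 17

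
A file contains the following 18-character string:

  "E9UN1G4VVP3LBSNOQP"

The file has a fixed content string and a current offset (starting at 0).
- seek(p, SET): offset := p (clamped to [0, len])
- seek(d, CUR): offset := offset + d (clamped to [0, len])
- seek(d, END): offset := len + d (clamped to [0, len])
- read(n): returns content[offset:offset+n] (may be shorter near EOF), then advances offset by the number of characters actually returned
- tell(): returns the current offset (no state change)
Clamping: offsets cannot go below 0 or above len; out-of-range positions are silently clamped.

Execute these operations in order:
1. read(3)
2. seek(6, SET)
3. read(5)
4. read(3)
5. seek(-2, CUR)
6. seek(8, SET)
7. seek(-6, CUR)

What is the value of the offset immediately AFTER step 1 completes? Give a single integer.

After 1 (read(3)): returned 'E9U', offset=3

Answer: 3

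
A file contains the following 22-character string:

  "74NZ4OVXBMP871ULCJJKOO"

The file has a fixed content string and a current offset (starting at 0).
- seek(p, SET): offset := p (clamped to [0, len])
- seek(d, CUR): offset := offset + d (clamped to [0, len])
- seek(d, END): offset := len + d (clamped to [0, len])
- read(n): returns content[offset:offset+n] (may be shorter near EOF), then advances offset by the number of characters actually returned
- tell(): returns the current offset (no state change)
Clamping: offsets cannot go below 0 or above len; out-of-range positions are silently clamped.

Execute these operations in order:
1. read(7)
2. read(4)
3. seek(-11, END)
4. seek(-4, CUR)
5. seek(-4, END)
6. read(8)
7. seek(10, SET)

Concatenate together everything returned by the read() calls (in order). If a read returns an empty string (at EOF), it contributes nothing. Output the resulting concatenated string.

Answer: 74NZ4OVXBMPJKOO

Derivation:
After 1 (read(7)): returned '74NZ4OV', offset=7
After 2 (read(4)): returned 'XBMP', offset=11
After 3 (seek(-11, END)): offset=11
After 4 (seek(-4, CUR)): offset=7
After 5 (seek(-4, END)): offset=18
After 6 (read(8)): returned 'JKOO', offset=22
After 7 (seek(10, SET)): offset=10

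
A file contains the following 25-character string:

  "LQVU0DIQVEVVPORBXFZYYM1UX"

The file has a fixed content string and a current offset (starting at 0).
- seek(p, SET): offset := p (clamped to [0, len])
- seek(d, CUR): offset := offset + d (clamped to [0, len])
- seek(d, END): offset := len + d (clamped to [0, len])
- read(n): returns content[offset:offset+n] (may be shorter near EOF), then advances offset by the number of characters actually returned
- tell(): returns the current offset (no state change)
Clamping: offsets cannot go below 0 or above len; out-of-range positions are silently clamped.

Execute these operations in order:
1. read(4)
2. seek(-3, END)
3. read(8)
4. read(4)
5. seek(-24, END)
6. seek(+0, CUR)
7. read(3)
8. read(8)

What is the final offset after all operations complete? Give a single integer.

After 1 (read(4)): returned 'LQVU', offset=4
After 2 (seek(-3, END)): offset=22
After 3 (read(8)): returned '1UX', offset=25
After 4 (read(4)): returned '', offset=25
After 5 (seek(-24, END)): offset=1
After 6 (seek(+0, CUR)): offset=1
After 7 (read(3)): returned 'QVU', offset=4
After 8 (read(8)): returned '0DIQVEVV', offset=12

Answer: 12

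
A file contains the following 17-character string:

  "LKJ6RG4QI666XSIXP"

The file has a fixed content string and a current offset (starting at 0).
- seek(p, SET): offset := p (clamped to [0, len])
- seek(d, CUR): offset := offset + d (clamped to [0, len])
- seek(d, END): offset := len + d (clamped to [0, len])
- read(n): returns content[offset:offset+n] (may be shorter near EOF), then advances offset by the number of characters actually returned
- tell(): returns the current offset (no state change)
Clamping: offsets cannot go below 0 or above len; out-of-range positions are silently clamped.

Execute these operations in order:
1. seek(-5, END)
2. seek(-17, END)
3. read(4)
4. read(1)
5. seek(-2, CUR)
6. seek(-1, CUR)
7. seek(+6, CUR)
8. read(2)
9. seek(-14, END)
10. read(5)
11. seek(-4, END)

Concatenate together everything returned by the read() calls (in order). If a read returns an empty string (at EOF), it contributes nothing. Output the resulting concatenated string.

After 1 (seek(-5, END)): offset=12
After 2 (seek(-17, END)): offset=0
After 3 (read(4)): returned 'LKJ6', offset=4
After 4 (read(1)): returned 'R', offset=5
After 5 (seek(-2, CUR)): offset=3
After 6 (seek(-1, CUR)): offset=2
After 7 (seek(+6, CUR)): offset=8
After 8 (read(2)): returned 'I6', offset=10
After 9 (seek(-14, END)): offset=3
After 10 (read(5)): returned '6RG4Q', offset=8
After 11 (seek(-4, END)): offset=13

Answer: LKJ6RI66RG4Q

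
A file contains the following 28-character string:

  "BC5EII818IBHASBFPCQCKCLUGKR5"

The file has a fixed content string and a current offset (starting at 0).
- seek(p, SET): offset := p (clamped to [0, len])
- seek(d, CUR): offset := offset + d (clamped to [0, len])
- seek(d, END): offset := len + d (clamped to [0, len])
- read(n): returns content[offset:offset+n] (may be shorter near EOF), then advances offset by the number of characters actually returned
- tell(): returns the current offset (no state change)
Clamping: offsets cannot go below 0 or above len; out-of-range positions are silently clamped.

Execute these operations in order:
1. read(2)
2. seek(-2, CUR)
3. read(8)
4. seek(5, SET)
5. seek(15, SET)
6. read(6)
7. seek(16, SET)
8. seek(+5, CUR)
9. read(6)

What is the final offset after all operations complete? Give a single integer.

Answer: 27

Derivation:
After 1 (read(2)): returned 'BC', offset=2
After 2 (seek(-2, CUR)): offset=0
After 3 (read(8)): returned 'BC5EII81', offset=8
After 4 (seek(5, SET)): offset=5
After 5 (seek(15, SET)): offset=15
After 6 (read(6)): returned 'FPCQCK', offset=21
After 7 (seek(16, SET)): offset=16
After 8 (seek(+5, CUR)): offset=21
After 9 (read(6)): returned 'CLUGKR', offset=27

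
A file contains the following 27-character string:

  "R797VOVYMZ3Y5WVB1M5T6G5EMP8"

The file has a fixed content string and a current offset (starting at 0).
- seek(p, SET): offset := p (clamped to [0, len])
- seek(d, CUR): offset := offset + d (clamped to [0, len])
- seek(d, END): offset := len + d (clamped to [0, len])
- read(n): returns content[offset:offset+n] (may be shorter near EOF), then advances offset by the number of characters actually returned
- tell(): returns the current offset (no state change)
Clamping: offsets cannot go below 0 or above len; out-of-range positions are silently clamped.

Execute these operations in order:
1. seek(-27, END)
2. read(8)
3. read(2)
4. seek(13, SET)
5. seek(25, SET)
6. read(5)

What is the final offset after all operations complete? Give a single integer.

Answer: 27

Derivation:
After 1 (seek(-27, END)): offset=0
After 2 (read(8)): returned 'R797VOVY', offset=8
After 3 (read(2)): returned 'MZ', offset=10
After 4 (seek(13, SET)): offset=13
After 5 (seek(25, SET)): offset=25
After 6 (read(5)): returned 'P8', offset=27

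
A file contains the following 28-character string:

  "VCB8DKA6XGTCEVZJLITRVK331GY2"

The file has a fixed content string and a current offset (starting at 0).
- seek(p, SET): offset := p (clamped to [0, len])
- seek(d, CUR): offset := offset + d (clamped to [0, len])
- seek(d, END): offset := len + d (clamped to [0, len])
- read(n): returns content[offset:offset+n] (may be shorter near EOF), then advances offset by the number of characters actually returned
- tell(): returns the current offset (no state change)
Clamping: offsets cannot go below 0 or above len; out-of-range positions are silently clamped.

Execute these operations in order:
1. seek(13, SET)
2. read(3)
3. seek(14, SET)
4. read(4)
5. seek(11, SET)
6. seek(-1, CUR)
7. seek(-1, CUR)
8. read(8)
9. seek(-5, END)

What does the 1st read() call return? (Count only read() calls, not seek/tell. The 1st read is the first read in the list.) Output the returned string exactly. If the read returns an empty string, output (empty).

Answer: VZJ

Derivation:
After 1 (seek(13, SET)): offset=13
After 2 (read(3)): returned 'VZJ', offset=16
After 3 (seek(14, SET)): offset=14
After 4 (read(4)): returned 'ZJLI', offset=18
After 5 (seek(11, SET)): offset=11
After 6 (seek(-1, CUR)): offset=10
After 7 (seek(-1, CUR)): offset=9
After 8 (read(8)): returned 'GTCEVZJL', offset=17
After 9 (seek(-5, END)): offset=23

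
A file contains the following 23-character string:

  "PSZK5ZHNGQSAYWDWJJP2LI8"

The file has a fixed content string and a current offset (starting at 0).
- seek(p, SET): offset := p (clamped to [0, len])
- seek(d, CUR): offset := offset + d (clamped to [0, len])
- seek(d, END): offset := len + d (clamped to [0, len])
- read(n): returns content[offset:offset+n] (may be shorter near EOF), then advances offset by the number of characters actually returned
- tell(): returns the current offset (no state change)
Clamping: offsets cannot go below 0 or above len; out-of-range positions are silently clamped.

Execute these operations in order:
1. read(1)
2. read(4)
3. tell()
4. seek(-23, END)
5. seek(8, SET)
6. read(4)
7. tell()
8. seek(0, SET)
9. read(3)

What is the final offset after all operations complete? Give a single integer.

Answer: 3

Derivation:
After 1 (read(1)): returned 'P', offset=1
After 2 (read(4)): returned 'SZK5', offset=5
After 3 (tell()): offset=5
After 4 (seek(-23, END)): offset=0
After 5 (seek(8, SET)): offset=8
After 6 (read(4)): returned 'GQSA', offset=12
After 7 (tell()): offset=12
After 8 (seek(0, SET)): offset=0
After 9 (read(3)): returned 'PSZ', offset=3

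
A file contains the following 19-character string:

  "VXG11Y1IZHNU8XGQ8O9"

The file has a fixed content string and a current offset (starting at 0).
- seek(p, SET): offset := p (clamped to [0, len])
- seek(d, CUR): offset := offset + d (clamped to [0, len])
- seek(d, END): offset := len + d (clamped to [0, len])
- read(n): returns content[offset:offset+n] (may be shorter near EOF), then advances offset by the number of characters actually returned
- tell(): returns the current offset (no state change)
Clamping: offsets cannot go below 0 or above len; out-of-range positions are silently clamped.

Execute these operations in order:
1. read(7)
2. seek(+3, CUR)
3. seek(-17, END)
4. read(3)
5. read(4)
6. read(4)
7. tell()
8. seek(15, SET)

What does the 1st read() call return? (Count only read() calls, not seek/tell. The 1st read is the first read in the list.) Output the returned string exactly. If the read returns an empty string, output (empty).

After 1 (read(7)): returned 'VXG11Y1', offset=7
After 2 (seek(+3, CUR)): offset=10
After 3 (seek(-17, END)): offset=2
After 4 (read(3)): returned 'G11', offset=5
After 5 (read(4)): returned 'Y1IZ', offset=9
After 6 (read(4)): returned 'HNU8', offset=13
After 7 (tell()): offset=13
After 8 (seek(15, SET)): offset=15

Answer: VXG11Y1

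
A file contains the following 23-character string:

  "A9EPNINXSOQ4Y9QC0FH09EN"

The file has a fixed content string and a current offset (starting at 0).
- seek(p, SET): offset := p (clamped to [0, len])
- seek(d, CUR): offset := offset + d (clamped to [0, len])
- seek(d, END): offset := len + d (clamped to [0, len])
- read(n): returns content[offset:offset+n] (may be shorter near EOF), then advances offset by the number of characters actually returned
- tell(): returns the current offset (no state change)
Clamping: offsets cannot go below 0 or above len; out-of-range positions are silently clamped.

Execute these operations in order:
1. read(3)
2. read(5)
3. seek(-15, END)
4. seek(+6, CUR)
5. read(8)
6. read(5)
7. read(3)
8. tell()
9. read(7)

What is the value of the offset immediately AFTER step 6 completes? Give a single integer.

Answer: 23

Derivation:
After 1 (read(3)): returned 'A9E', offset=3
After 2 (read(5)): returned 'PNINX', offset=8
After 3 (seek(-15, END)): offset=8
After 4 (seek(+6, CUR)): offset=14
After 5 (read(8)): returned 'QC0FH09E', offset=22
After 6 (read(5)): returned 'N', offset=23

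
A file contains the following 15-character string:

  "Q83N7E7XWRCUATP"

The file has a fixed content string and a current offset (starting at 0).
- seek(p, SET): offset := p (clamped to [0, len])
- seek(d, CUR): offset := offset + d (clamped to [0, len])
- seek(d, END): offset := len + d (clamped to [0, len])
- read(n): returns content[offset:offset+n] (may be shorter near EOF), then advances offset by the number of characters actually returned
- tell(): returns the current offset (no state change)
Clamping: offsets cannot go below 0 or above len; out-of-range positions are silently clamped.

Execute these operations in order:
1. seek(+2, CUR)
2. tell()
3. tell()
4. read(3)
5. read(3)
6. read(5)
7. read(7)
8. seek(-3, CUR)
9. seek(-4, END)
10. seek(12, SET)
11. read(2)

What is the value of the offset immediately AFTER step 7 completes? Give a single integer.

After 1 (seek(+2, CUR)): offset=2
After 2 (tell()): offset=2
After 3 (tell()): offset=2
After 4 (read(3)): returned '3N7', offset=5
After 5 (read(3)): returned 'E7X', offset=8
After 6 (read(5)): returned 'WRCUA', offset=13
After 7 (read(7)): returned 'TP', offset=15

Answer: 15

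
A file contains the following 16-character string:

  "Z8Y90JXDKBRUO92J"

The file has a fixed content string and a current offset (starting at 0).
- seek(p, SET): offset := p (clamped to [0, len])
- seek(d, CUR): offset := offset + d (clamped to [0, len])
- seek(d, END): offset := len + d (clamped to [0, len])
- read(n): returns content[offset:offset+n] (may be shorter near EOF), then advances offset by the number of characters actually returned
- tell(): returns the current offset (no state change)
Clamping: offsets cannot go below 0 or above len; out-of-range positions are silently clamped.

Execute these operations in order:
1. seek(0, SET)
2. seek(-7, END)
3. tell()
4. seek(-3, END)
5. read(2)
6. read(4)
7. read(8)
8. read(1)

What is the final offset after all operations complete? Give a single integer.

Answer: 16

Derivation:
After 1 (seek(0, SET)): offset=0
After 2 (seek(-7, END)): offset=9
After 3 (tell()): offset=9
After 4 (seek(-3, END)): offset=13
After 5 (read(2)): returned '92', offset=15
After 6 (read(4)): returned 'J', offset=16
After 7 (read(8)): returned '', offset=16
After 8 (read(1)): returned '', offset=16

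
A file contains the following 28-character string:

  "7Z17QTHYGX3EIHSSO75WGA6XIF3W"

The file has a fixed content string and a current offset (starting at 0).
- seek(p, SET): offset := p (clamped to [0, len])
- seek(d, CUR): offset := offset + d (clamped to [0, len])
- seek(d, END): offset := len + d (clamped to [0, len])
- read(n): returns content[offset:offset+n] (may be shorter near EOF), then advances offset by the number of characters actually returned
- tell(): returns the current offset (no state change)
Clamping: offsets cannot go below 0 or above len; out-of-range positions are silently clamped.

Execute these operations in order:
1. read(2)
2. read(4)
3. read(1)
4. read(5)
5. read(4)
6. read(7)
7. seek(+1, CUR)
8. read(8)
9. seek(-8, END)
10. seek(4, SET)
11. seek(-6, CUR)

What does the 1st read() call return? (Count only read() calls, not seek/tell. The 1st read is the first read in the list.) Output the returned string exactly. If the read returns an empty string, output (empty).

Answer: 7Z

Derivation:
After 1 (read(2)): returned '7Z', offset=2
After 2 (read(4)): returned '17QT', offset=6
After 3 (read(1)): returned 'H', offset=7
After 4 (read(5)): returned 'YGX3E', offset=12
After 5 (read(4)): returned 'IHSS', offset=16
After 6 (read(7)): returned 'O75WGA6', offset=23
After 7 (seek(+1, CUR)): offset=24
After 8 (read(8)): returned 'IF3W', offset=28
After 9 (seek(-8, END)): offset=20
After 10 (seek(4, SET)): offset=4
After 11 (seek(-6, CUR)): offset=0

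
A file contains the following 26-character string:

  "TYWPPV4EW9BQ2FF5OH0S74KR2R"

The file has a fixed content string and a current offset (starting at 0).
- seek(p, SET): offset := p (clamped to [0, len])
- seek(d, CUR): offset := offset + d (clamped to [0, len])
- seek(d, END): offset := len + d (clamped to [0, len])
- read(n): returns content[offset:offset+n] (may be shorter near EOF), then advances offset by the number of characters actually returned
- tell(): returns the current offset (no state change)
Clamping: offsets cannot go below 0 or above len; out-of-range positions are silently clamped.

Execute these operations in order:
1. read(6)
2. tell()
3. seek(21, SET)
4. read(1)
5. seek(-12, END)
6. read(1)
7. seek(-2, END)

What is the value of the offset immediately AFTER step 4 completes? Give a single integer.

Answer: 22

Derivation:
After 1 (read(6)): returned 'TYWPPV', offset=6
After 2 (tell()): offset=6
After 3 (seek(21, SET)): offset=21
After 4 (read(1)): returned '4', offset=22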